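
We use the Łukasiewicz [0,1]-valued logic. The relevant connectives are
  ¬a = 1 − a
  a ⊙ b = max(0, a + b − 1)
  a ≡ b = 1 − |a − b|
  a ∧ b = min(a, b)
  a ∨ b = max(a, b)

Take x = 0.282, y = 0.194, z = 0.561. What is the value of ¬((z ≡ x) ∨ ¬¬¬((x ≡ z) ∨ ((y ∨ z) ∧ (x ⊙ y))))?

z ≡ x = 1 − |0.561 − 0.282| = 1 − 0.279 = 0.721
x ≡ z = 1 − |0.282 − 0.561| = 1 − 0.279 = 0.721
y ∨ z = max(0.194, 0.561) = 0.561
x ⊙ y = max(0, 0.282 + 0.194 − 1) = max(0, -0.524) = 0.000
(y ∨ z) ∧ (x ⊙ y) = min(0.561, 0.000) = 0.000
(x ≡ z) ∨ ((y ∨ z) ∧ (x ⊙ y)) = max(0.721, 0.000) = 0.721
¬((x ≡ z) ∨ ((y ∨ z) ∧ (x ⊙ y))) = 1 − 0.721 = 0.279
¬¬((x ≡ z) ∨ ((y ∨ z) ∧ (x ⊙ y))) = 1 − 0.279 = 0.721
¬¬¬((x ≡ z) ∨ ((y ∨ z) ∧ (x ⊙ y))) = 1 − 0.721 = 0.279
(z ≡ x) ∨ ¬¬¬((x ≡ z) ∨ ((y ∨ z) ∧ (x ⊙ y))) = max(0.721, 0.279) = 0.721
¬((z ≡ x) ∨ ¬¬¬((x ≡ z) ∨ ((y ∨ z) ∧ (x ⊙ y)))) = 1 − 0.721 = 0.279

0.279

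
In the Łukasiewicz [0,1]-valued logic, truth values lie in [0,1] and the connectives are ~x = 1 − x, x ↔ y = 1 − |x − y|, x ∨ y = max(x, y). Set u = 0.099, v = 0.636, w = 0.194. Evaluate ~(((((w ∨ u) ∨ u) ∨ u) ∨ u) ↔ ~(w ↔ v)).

0.248

w ∨ u = max(0.194, 0.099) = 0.194
(w ∨ u) ∨ u = max(0.194, 0.099) = 0.194
((w ∨ u) ∨ u) ∨ u = max(0.194, 0.099) = 0.194
(((w ∨ u) ∨ u) ∨ u) ∨ u = max(0.194, 0.099) = 0.194
w ↔ v = 1 − |0.194 − 0.636| = 1 − 0.442 = 0.558
~(w ↔ v) = 1 − 0.558 = 0.442
((((w ∨ u) ∨ u) ∨ u) ∨ u) ↔ ~(w ↔ v) = 1 − |0.194 − 0.442| = 1 − 0.248 = 0.752
~(((((w ∨ u) ∨ u) ∨ u) ∨ u) ↔ ~(w ↔ v)) = 1 − 0.752 = 0.248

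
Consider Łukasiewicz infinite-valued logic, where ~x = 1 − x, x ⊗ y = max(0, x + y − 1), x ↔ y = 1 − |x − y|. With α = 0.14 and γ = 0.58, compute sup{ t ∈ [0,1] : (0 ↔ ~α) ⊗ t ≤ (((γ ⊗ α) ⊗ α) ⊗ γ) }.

~α = 1 − 0.14 = 0.86
0 ↔ ~α = 1 − |0.00 − 0.86| = 1 − 0.86 = 0.14
So the left factor is 0 ↔ ~α = 0.14.
γ ⊗ α = max(0, 0.58 + 0.14 − 1) = max(0, -0.28) = 0.00
(γ ⊗ α) ⊗ α = max(0, 0.00 + 0.14 − 1) = max(0, -0.86) = 0.00
((γ ⊗ α) ⊗ α) ⊗ γ = max(0, 0.00 + 0.58 − 1) = max(0, -0.42) = 0.00
So the right-hand bound is ((γ ⊗ α) ⊗ α) ⊗ γ = 0.00.
The residuum of the Łukasiewicz t-norm gives the supremum: min(1, 1 − 0.14 + 0.00).
1 − 0.14 + 0.00 = 0.86, so t = min(1, 0.86) = 0.86.
Check: 0.14 ⊗ 0.86 = max(0, 0.00) = 0.00 ≤ 0.00.

0.86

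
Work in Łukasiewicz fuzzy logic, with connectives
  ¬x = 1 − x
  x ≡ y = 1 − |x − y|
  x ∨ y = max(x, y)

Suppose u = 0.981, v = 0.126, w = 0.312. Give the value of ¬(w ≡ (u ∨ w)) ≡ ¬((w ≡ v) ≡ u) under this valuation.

0.498

u ∨ w = max(0.981, 0.312) = 0.981
w ≡ (u ∨ w) = 1 − |0.312 − 0.981| = 1 − 0.669 = 0.331
¬(w ≡ (u ∨ w)) = 1 − 0.331 = 0.669
w ≡ v = 1 − |0.312 − 0.126| = 1 − 0.186 = 0.814
(w ≡ v) ≡ u = 1 − |0.814 − 0.981| = 1 − 0.167 = 0.833
¬((w ≡ v) ≡ u) = 1 − 0.833 = 0.167
¬(w ≡ (u ∨ w)) ≡ ¬((w ≡ v) ≡ u) = 1 − |0.669 − 0.167| = 1 − 0.502 = 0.498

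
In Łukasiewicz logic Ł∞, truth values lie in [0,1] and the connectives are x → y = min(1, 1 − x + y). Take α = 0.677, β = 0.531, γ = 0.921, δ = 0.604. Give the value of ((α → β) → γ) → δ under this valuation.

α → β = min(1, 1 − 0.677 + 0.531) = min(1, 0.854) = 0.854
(α → β) → γ = min(1, 1 − 0.854 + 0.921) = min(1, 1.067) = 1.000
((α → β) → γ) → δ = min(1, 1 − 1.000 + 0.604) = min(1, 0.604) = 0.604

0.604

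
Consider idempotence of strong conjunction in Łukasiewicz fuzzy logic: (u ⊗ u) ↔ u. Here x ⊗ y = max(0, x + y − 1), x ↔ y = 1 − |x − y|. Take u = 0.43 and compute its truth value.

0.57

u ⊗ u = max(0, 0.43 + 0.43 − 1) = max(0, -0.14) = 0.00
(u ⊗ u) ↔ u = 1 − |0.00 − 0.43| = 1 − 0.43 = 0.57
(The value 0.57 < 1 shows this instance is not satisfied; fails in Ł∞ since a ⊗ a = max(0, 2a−1) ≠ a in general.)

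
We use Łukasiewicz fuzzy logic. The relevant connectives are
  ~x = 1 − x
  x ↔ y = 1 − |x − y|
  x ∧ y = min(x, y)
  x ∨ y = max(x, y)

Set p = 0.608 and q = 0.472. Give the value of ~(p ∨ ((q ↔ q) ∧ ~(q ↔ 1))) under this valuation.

0.392

q ↔ q = 1 − |0.472 − 0.472| = 1 − 0.000 = 1.000
q ↔ 1 = 1 − |0.472 − 1.000| = 1 − 0.528 = 0.472
~(q ↔ 1) = 1 − 0.472 = 0.528
(q ↔ q) ∧ ~(q ↔ 1) = min(1.000, 0.528) = 0.528
p ∨ ((q ↔ q) ∧ ~(q ↔ 1)) = max(0.608, 0.528) = 0.608
~(p ∨ ((q ↔ q) ∧ ~(q ↔ 1))) = 1 − 0.608 = 0.392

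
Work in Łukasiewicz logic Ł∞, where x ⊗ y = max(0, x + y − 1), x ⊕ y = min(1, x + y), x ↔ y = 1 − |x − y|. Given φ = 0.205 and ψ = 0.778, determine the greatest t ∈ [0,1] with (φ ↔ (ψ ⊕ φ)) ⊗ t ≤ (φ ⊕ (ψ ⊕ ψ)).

ψ ⊕ φ = min(1, 0.778 + 0.205) = min(1, 0.983) = 0.983
φ ↔ (ψ ⊕ φ) = 1 − |0.205 − 0.983| = 1 − 0.778 = 0.222
So the left factor is φ ↔ (ψ ⊕ φ) = 0.222.
ψ ⊕ ψ = min(1, 0.778 + 0.778) = min(1, 1.556) = 1.000
φ ⊕ (ψ ⊕ ψ) = min(1, 0.205 + 1.000) = min(1, 1.205) = 1.000
So the right-hand bound is φ ⊕ (ψ ⊕ ψ) = 1.000.
The residuum of the Łukasiewicz t-norm gives the supremum: min(1, 1 − 0.222 + 1.000).
1 − 0.222 + 1.000 = 1.778, so t = min(1, 1.778) = 1.000.
Check: 0.222 ⊗ 1.000 = max(0, 0.222) = 0.222 ≤ 1.000.

1.000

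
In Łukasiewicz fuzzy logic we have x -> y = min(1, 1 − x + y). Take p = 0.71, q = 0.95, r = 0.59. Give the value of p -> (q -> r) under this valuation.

q -> r = min(1, 1 − 0.95 + 0.59) = min(1, 0.64) = 0.64
p -> (q -> r) = min(1, 1 − 0.71 + 0.64) = min(1, 0.93) = 0.93

0.93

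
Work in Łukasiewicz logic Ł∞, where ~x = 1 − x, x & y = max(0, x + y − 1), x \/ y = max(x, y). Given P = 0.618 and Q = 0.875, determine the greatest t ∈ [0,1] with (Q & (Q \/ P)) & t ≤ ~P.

0.632

Q \/ P = max(0.875, 0.618) = 0.875
Q & (Q \/ P) = max(0, 0.875 + 0.875 − 1) = max(0, 0.750) = 0.750
So the left factor is Q & (Q \/ P) = 0.750.
~P = 1 − 0.618 = 0.382
So the right-hand bound is ~P = 0.382.
The residuum of the Łukasiewicz t-norm gives the supremum: min(1, 1 − 0.750 + 0.382).
1 − 0.750 + 0.382 = 0.632, so t = min(1, 0.632) = 0.632.
Check: 0.750 & 0.632 = max(0, 0.382) = 0.382 ≤ 0.382.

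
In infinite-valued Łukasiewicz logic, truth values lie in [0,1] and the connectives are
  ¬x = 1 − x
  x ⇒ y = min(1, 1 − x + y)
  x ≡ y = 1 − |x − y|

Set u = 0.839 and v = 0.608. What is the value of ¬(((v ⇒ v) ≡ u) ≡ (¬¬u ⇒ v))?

0.070

v ⇒ v = min(1, 1 − 0.608 + 0.608) = min(1, 1.000) = 1.000
(v ⇒ v) ≡ u = 1 − |1.000 − 0.839| = 1 − 0.161 = 0.839
¬u = 1 − 0.839 = 0.161
¬¬u = 1 − 0.161 = 0.839
¬¬u ⇒ v = min(1, 1 − 0.839 + 0.608) = min(1, 0.769) = 0.769
((v ⇒ v) ≡ u) ≡ (¬¬u ⇒ v) = 1 − |0.839 − 0.769| = 1 − 0.070 = 0.930
¬(((v ⇒ v) ≡ u) ≡ (¬¬u ⇒ v)) = 1 − 0.930 = 0.070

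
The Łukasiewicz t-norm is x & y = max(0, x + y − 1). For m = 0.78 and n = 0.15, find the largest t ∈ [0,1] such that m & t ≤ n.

The residuum of the Łukasiewicz t-norm gives the supremum: min(1, 1 − 0.78 + 0.15).
1 − 0.78 + 0.15 = 0.37, so t = min(1, 0.37) = 0.37.
Check: 0.78 & 0.37 = max(0, 0.15) = 0.15 ≤ 0.15.

0.37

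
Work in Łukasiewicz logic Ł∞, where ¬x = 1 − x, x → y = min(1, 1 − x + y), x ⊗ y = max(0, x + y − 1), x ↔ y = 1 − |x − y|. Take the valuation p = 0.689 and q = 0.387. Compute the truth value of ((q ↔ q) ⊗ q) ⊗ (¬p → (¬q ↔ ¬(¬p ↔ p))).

q ↔ q = 1 − |0.387 − 0.387| = 1 − 0.000 = 1.000
(q ↔ q) ⊗ q = max(0, 1.000 + 0.387 − 1) = max(0, 0.387) = 0.387
¬p = 1 − 0.689 = 0.311
¬q = 1 − 0.387 = 0.613
¬p ↔ p = 1 − |0.311 − 0.689| = 1 − 0.378 = 0.622
¬(¬p ↔ p) = 1 − 0.622 = 0.378
¬q ↔ ¬(¬p ↔ p) = 1 − |0.613 − 0.378| = 1 − 0.235 = 0.765
¬p → (¬q ↔ ¬(¬p ↔ p)) = min(1, 1 − 0.311 + 0.765) = min(1, 1.454) = 1.000
((q ↔ q) ⊗ q) ⊗ (¬p → (¬q ↔ ¬(¬p ↔ p))) = max(0, 0.387 + 1.000 − 1) = max(0, 0.387) = 0.387

0.387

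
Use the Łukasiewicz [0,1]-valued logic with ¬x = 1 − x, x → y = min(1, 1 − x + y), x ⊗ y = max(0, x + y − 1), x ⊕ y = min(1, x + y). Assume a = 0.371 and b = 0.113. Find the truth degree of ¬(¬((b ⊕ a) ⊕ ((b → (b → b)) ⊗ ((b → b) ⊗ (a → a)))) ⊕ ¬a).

0.371

b ⊕ a = min(1, 0.113 + 0.371) = min(1, 0.484) = 0.484
b → b = min(1, 1 − 0.113 + 0.113) = min(1, 1.000) = 1.000
b → (b → b) = min(1, 1 − 0.113 + 1.000) = min(1, 1.887) = 1.000
a → a = min(1, 1 − 0.371 + 0.371) = min(1, 1.000) = 1.000
(b → b) ⊗ (a → a) = max(0, 1.000 + 1.000 − 1) = max(0, 1.000) = 1.000
(b → (b → b)) ⊗ ((b → b) ⊗ (a → a)) = max(0, 1.000 + 1.000 − 1) = max(0, 1.000) = 1.000
(b ⊕ a) ⊕ ((b → (b → b)) ⊗ ((b → b) ⊗ (a → a))) = min(1, 0.484 + 1.000) = min(1, 1.484) = 1.000
¬((b ⊕ a) ⊕ ((b → (b → b)) ⊗ ((b → b) ⊗ (a → a)))) = 1 − 1.000 = 0.000
¬a = 1 − 0.371 = 0.629
¬((b ⊕ a) ⊕ ((b → (b → b)) ⊗ ((b → b) ⊗ (a → a)))) ⊕ ¬a = min(1, 0.000 + 0.629) = min(1, 0.629) = 0.629
¬(¬((b ⊕ a) ⊕ ((b → (b → b)) ⊗ ((b → b) ⊗ (a → a)))) ⊕ ¬a) = 1 − 0.629 = 0.371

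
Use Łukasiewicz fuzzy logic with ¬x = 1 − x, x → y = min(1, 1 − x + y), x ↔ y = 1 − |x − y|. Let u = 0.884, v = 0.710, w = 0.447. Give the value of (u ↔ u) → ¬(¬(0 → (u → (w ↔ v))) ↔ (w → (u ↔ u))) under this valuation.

1.000

u ↔ u = 1 − |0.884 − 0.884| = 1 − 0.000 = 1.000
w ↔ v = 1 − |0.447 − 0.710| = 1 − 0.263 = 0.737
u → (w ↔ v) = min(1, 1 − 0.884 + 0.737) = min(1, 0.853) = 0.853
0 → (u → (w ↔ v)) = min(1, 1 − 0.000 + 0.853) = min(1, 1.853) = 1.000
¬(0 → (u → (w ↔ v))) = 1 − 1.000 = 0.000
w → (u ↔ u) = min(1, 1 − 0.447 + 1.000) = min(1, 1.553) = 1.000
¬(0 → (u → (w ↔ v))) ↔ (w → (u ↔ u)) = 1 − |0.000 − 1.000| = 1 − 1.000 = 0.000
¬(¬(0 → (u → (w ↔ v))) ↔ (w → (u ↔ u))) = 1 − 0.000 = 1.000
(u ↔ u) → ¬(¬(0 → (u → (w ↔ v))) ↔ (w → (u ↔ u))) = min(1, 1 − 1.000 + 1.000) = min(1, 1.000) = 1.000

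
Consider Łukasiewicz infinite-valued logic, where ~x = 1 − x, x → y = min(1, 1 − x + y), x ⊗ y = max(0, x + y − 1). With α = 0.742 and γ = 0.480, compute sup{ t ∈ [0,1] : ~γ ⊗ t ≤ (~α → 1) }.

~γ = 1 − 0.480 = 0.520
So the left factor is ~γ = 0.520.
~α = 1 − 0.742 = 0.258
~α → 1 = min(1, 1 − 0.258 + 1.000) = min(1, 1.742) = 1.000
So the right-hand bound is ~α → 1 = 1.000.
The residuum of the Łukasiewicz t-norm gives the supremum: min(1, 1 − 0.520 + 1.000).
1 − 0.520 + 1.000 = 1.480, so t = min(1, 1.480) = 1.000.
Check: 0.520 ⊗ 1.000 = max(0, 0.520) = 0.520 ≤ 1.000.

1.000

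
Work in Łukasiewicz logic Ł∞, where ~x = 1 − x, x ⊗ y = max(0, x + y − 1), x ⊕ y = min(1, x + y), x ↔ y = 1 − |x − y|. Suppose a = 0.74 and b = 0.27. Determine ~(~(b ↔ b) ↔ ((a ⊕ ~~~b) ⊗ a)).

0.74

b ↔ b = 1 − |0.27 − 0.27| = 1 − 0.00 = 1.00
~(b ↔ b) = 1 − 1.00 = 0.00
~b = 1 − 0.27 = 0.73
~~b = 1 − 0.73 = 0.27
~~~b = 1 − 0.27 = 0.73
a ⊕ ~~~b = min(1, 0.74 + 0.73) = min(1, 1.47) = 1.00
(a ⊕ ~~~b) ⊗ a = max(0, 1.00 + 0.74 − 1) = max(0, 0.74) = 0.74
~(b ↔ b) ↔ ((a ⊕ ~~~b) ⊗ a) = 1 − |0.00 − 0.74| = 1 − 0.74 = 0.26
~(~(b ↔ b) ↔ ((a ⊕ ~~~b) ⊗ a)) = 1 − 0.26 = 0.74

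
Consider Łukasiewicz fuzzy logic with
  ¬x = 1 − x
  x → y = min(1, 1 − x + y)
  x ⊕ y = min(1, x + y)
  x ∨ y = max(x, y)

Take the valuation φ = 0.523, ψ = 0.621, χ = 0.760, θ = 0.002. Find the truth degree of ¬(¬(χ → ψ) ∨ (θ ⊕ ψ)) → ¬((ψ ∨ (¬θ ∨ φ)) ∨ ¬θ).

χ → ψ = min(1, 1 − 0.760 + 0.621) = min(1, 0.861) = 0.861
¬(χ → ψ) = 1 − 0.861 = 0.139
θ ⊕ ψ = min(1, 0.002 + 0.621) = min(1, 0.623) = 0.623
¬(χ → ψ) ∨ (θ ⊕ ψ) = max(0.139, 0.623) = 0.623
¬(¬(χ → ψ) ∨ (θ ⊕ ψ)) = 1 − 0.623 = 0.377
¬θ = 1 − 0.002 = 0.998
¬θ ∨ φ = max(0.998, 0.523) = 0.998
ψ ∨ (¬θ ∨ φ) = max(0.621, 0.998) = 0.998
(ψ ∨ (¬θ ∨ φ)) ∨ ¬θ = max(0.998, 0.998) = 0.998
¬((ψ ∨ (¬θ ∨ φ)) ∨ ¬θ) = 1 − 0.998 = 0.002
¬(¬(χ → ψ) ∨ (θ ⊕ ψ)) → ¬((ψ ∨ (¬θ ∨ φ)) ∨ ¬θ) = min(1, 1 − 0.377 + 0.002) = min(1, 0.625) = 0.625

0.625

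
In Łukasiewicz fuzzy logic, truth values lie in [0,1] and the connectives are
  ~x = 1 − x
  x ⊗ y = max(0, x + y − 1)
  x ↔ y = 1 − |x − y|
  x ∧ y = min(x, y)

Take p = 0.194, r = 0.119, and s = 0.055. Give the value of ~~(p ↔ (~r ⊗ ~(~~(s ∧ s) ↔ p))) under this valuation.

0.826

~r = 1 − 0.119 = 0.881
s ∧ s = min(0.055, 0.055) = 0.055
~(s ∧ s) = 1 − 0.055 = 0.945
~~(s ∧ s) = 1 − 0.945 = 0.055
~~(s ∧ s) ↔ p = 1 − |0.055 − 0.194| = 1 − 0.139 = 0.861
~(~~(s ∧ s) ↔ p) = 1 − 0.861 = 0.139
~r ⊗ ~(~~(s ∧ s) ↔ p) = max(0, 0.881 + 0.139 − 1) = max(0, 0.020) = 0.020
p ↔ (~r ⊗ ~(~~(s ∧ s) ↔ p)) = 1 − |0.194 − 0.020| = 1 − 0.174 = 0.826
~(p ↔ (~r ⊗ ~(~~(s ∧ s) ↔ p))) = 1 − 0.826 = 0.174
~~(p ↔ (~r ⊗ ~(~~(s ∧ s) ↔ p))) = 1 − 0.174 = 0.826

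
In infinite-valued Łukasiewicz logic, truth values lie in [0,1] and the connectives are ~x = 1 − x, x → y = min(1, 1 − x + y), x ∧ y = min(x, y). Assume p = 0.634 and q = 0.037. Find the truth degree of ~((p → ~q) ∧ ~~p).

0.366

~q = 1 − 0.037 = 0.963
p → ~q = min(1, 1 − 0.634 + 0.963) = min(1, 1.329) = 1.000
~p = 1 − 0.634 = 0.366
~~p = 1 − 0.366 = 0.634
(p → ~q) ∧ ~~p = min(1.000, 0.634) = 0.634
~((p → ~q) ∧ ~~p) = 1 − 0.634 = 0.366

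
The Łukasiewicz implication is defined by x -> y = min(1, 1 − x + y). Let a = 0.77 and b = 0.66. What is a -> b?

a -> b = min(1, 1 − 0.77 + 0.66) = min(1, 0.89) = 0.89
For comparison, the Gödel implication (1 if x ≤ y else y) would give 0.66.

0.89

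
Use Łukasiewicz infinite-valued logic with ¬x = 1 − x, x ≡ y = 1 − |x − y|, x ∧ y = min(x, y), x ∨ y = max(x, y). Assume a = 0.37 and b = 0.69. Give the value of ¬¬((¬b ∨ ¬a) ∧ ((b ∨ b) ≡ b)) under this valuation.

¬b = 1 − 0.69 = 0.31
¬a = 1 − 0.37 = 0.63
¬b ∨ ¬a = max(0.31, 0.63) = 0.63
b ∨ b = max(0.69, 0.69) = 0.69
(b ∨ b) ≡ b = 1 − |0.69 − 0.69| = 1 − 0.00 = 1.00
(¬b ∨ ¬a) ∧ ((b ∨ b) ≡ b) = min(0.63, 1.00) = 0.63
¬((¬b ∨ ¬a) ∧ ((b ∨ b) ≡ b)) = 1 − 0.63 = 0.37
¬¬((¬b ∨ ¬a) ∧ ((b ∨ b) ≡ b)) = 1 − 0.37 = 0.63

0.63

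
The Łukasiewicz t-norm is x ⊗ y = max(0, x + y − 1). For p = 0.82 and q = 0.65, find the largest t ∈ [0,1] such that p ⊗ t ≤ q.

0.83

The residuum of the Łukasiewicz t-norm gives the supremum: min(1, 1 − 0.82 + 0.65).
1 − 0.82 + 0.65 = 0.83, so t = min(1, 0.83) = 0.83.
Check: 0.82 ⊗ 0.83 = max(0, 0.65) = 0.65 ≤ 0.65.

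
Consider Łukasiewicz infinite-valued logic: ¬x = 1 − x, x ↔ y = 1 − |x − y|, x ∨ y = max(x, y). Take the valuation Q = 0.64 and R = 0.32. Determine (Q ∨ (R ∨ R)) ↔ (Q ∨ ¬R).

0.96

R ∨ R = max(0.32, 0.32) = 0.32
Q ∨ (R ∨ R) = max(0.64, 0.32) = 0.64
¬R = 1 − 0.32 = 0.68
Q ∨ ¬R = max(0.64, 0.68) = 0.68
(Q ∨ (R ∨ R)) ↔ (Q ∨ ¬R) = 1 − |0.64 − 0.68| = 1 − 0.04 = 0.96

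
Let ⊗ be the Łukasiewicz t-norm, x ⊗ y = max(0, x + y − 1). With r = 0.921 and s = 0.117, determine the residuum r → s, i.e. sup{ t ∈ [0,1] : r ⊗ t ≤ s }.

The residuum of the Łukasiewicz t-norm gives the supremum: min(1, 1 − 0.921 + 0.117).
1 − 0.921 + 0.117 = 0.196, so t = min(1, 0.196) = 0.196.
Check: 0.921 ⊗ 0.196 = max(0, 0.117) = 0.117 ≤ 0.117.

0.196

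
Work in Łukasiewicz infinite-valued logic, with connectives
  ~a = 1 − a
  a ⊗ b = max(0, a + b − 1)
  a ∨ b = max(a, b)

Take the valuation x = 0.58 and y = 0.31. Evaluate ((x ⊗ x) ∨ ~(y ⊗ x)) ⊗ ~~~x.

x ⊗ x = max(0, 0.58 + 0.58 − 1) = max(0, 0.16) = 0.16
y ⊗ x = max(0, 0.31 + 0.58 − 1) = max(0, -0.11) = 0.00
~(y ⊗ x) = 1 − 0.00 = 1.00
(x ⊗ x) ∨ ~(y ⊗ x) = max(0.16, 1.00) = 1.00
~x = 1 − 0.58 = 0.42
~~x = 1 − 0.42 = 0.58
~~~x = 1 − 0.58 = 0.42
((x ⊗ x) ∨ ~(y ⊗ x)) ⊗ ~~~x = max(0, 1.00 + 0.42 − 1) = max(0, 0.42) = 0.42

0.42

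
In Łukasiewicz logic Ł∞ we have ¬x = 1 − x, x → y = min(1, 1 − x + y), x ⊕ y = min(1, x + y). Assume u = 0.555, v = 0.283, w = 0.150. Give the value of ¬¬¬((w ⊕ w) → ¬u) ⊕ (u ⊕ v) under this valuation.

w ⊕ w = min(1, 0.150 + 0.150) = min(1, 0.300) = 0.300
¬u = 1 − 0.555 = 0.445
(w ⊕ w) → ¬u = min(1, 1 − 0.300 + 0.445) = min(1, 1.145) = 1.000
¬((w ⊕ w) → ¬u) = 1 − 1.000 = 0.000
¬¬((w ⊕ w) → ¬u) = 1 − 0.000 = 1.000
¬¬¬((w ⊕ w) → ¬u) = 1 − 1.000 = 0.000
u ⊕ v = min(1, 0.555 + 0.283) = min(1, 0.838) = 0.838
¬¬¬((w ⊕ w) → ¬u) ⊕ (u ⊕ v) = min(1, 0.000 + 0.838) = min(1, 0.838) = 0.838

0.838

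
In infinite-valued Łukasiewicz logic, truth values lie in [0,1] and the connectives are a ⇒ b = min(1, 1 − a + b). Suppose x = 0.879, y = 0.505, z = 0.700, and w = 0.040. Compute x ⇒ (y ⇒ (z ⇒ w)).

z ⇒ w = min(1, 1 − 0.700 + 0.040) = min(1, 0.340) = 0.340
y ⇒ (z ⇒ w) = min(1, 1 − 0.505 + 0.340) = min(1, 0.835) = 0.835
x ⇒ (y ⇒ (z ⇒ w)) = min(1, 1 − 0.879 + 0.835) = min(1, 0.956) = 0.956

0.956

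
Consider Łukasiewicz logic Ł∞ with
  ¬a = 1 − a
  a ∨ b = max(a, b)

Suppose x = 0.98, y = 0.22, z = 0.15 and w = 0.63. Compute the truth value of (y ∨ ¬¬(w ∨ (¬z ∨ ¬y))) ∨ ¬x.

0.85

¬z = 1 − 0.15 = 0.85
¬y = 1 − 0.22 = 0.78
¬z ∨ ¬y = max(0.85, 0.78) = 0.85
w ∨ (¬z ∨ ¬y) = max(0.63, 0.85) = 0.85
¬(w ∨ (¬z ∨ ¬y)) = 1 − 0.85 = 0.15
¬¬(w ∨ (¬z ∨ ¬y)) = 1 − 0.15 = 0.85
y ∨ ¬¬(w ∨ (¬z ∨ ¬y)) = max(0.22, 0.85) = 0.85
¬x = 1 − 0.98 = 0.02
(y ∨ ¬¬(w ∨ (¬z ∨ ¬y))) ∨ ¬x = max(0.85, 0.02) = 0.85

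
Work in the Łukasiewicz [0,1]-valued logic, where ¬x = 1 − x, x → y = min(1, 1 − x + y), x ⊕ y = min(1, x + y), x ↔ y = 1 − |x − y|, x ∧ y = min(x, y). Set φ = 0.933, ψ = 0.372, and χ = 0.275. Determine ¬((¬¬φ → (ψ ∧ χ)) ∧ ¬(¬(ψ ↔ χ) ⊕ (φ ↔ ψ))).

¬φ = 1 − 0.933 = 0.067
¬¬φ = 1 − 0.067 = 0.933
ψ ∧ χ = min(0.372, 0.275) = 0.275
¬¬φ → (ψ ∧ χ) = min(1, 1 − 0.933 + 0.275) = min(1, 0.342) = 0.342
ψ ↔ χ = 1 − |0.372 − 0.275| = 1 − 0.097 = 0.903
¬(ψ ↔ χ) = 1 − 0.903 = 0.097
φ ↔ ψ = 1 − |0.933 − 0.372| = 1 − 0.561 = 0.439
¬(ψ ↔ χ) ⊕ (φ ↔ ψ) = min(1, 0.097 + 0.439) = min(1, 0.536) = 0.536
¬(¬(ψ ↔ χ) ⊕ (φ ↔ ψ)) = 1 − 0.536 = 0.464
(¬¬φ → (ψ ∧ χ)) ∧ ¬(¬(ψ ↔ χ) ⊕ (φ ↔ ψ)) = min(0.342, 0.464) = 0.342
¬((¬¬φ → (ψ ∧ χ)) ∧ ¬(¬(ψ ↔ χ) ⊕ (φ ↔ ψ))) = 1 − 0.342 = 0.658

0.658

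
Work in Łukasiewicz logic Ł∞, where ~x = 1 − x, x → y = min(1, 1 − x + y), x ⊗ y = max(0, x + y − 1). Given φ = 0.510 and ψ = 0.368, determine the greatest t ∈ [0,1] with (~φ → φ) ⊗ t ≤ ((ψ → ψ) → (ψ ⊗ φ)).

~φ = 1 − 0.510 = 0.490
~φ → φ = min(1, 1 − 0.490 + 0.510) = min(1, 1.020) = 1.000
So the left factor is ~φ → φ = 1.000.
ψ → ψ = min(1, 1 − 0.368 + 0.368) = min(1, 1.000) = 1.000
ψ ⊗ φ = max(0, 0.368 + 0.510 − 1) = max(0, -0.122) = 0.000
(ψ → ψ) → (ψ ⊗ φ) = min(1, 1 − 1.000 + 0.000) = min(1, 0.000) = 0.000
So the right-hand bound is (ψ → ψ) → (ψ ⊗ φ) = 0.000.
The residuum of the Łukasiewicz t-norm gives the supremum: min(1, 1 − 1.000 + 0.000).
1 − 1.000 + 0.000 = 0.000, so t = min(1, 0.000) = 0.000.
Check: 1.000 ⊗ 0.000 = max(0, 0.000) = 0.000 ≤ 0.000.

0.000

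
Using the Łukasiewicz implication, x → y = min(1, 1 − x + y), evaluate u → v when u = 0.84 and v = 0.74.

u → v = min(1, 1 − 0.84 + 0.74) = min(1, 0.90) = 0.90
For comparison, the Gödel implication (1 if x ≤ y else y) would give 0.74.

0.90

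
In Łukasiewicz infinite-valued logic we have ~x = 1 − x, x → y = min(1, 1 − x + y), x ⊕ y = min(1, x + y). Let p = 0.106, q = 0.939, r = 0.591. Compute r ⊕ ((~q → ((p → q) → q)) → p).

0.697

~q = 1 − 0.939 = 0.061
p → q = min(1, 1 − 0.106 + 0.939) = min(1, 1.833) = 1.000
(p → q) → q = min(1, 1 − 1.000 + 0.939) = min(1, 0.939) = 0.939
~q → ((p → q) → q) = min(1, 1 − 0.061 + 0.939) = min(1, 1.878) = 1.000
(~q → ((p → q) → q)) → p = min(1, 1 − 1.000 + 0.106) = min(1, 0.106) = 0.106
r ⊕ ((~q → ((p → q) → q)) → p) = min(1, 0.591 + 0.106) = min(1, 0.697) = 0.697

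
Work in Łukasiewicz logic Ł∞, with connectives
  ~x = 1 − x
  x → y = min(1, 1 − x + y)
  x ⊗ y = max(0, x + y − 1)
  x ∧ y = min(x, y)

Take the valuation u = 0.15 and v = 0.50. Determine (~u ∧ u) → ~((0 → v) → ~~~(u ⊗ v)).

~u = 1 − 0.15 = 0.85
~u ∧ u = min(0.85, 0.15) = 0.15
0 → v = min(1, 1 − 0.00 + 0.50) = min(1, 1.50) = 1.00
u ⊗ v = max(0, 0.15 + 0.50 − 1) = max(0, -0.35) = 0.00
~(u ⊗ v) = 1 − 0.00 = 1.00
~~(u ⊗ v) = 1 − 1.00 = 0.00
~~~(u ⊗ v) = 1 − 0.00 = 1.00
(0 → v) → ~~~(u ⊗ v) = min(1, 1 − 1.00 + 1.00) = min(1, 1.00) = 1.00
~((0 → v) → ~~~(u ⊗ v)) = 1 − 1.00 = 0.00
(~u ∧ u) → ~((0 → v) → ~~~(u ⊗ v)) = min(1, 1 − 0.15 + 0.00) = min(1, 0.85) = 0.85

0.85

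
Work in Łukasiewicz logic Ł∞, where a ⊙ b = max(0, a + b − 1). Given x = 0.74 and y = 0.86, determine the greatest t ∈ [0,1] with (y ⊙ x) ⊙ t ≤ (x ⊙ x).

0.88

y ⊙ x = max(0, 0.86 + 0.74 − 1) = max(0, 0.60) = 0.60
So the left factor is y ⊙ x = 0.60.
x ⊙ x = max(0, 0.74 + 0.74 − 1) = max(0, 0.48) = 0.48
So the right-hand bound is x ⊙ x = 0.48.
The residuum of the Łukasiewicz t-norm gives the supremum: min(1, 1 − 0.60 + 0.48).
1 − 0.60 + 0.48 = 0.88, so t = min(1, 0.88) = 0.88.
Check: 0.60 ⊙ 0.88 = max(0, 0.48) = 0.48 ≤ 0.48.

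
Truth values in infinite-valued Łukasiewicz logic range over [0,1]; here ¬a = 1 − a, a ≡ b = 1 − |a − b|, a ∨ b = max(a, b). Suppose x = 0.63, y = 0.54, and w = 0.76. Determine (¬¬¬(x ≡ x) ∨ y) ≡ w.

0.78

x ≡ x = 1 − |0.63 − 0.63| = 1 − 0.00 = 1.00
¬(x ≡ x) = 1 − 1.00 = 0.00
¬¬(x ≡ x) = 1 − 0.00 = 1.00
¬¬¬(x ≡ x) = 1 − 1.00 = 0.00
¬¬¬(x ≡ x) ∨ y = max(0.00, 0.54) = 0.54
(¬¬¬(x ≡ x) ∨ y) ≡ w = 1 − |0.54 − 0.76| = 1 − 0.22 = 0.78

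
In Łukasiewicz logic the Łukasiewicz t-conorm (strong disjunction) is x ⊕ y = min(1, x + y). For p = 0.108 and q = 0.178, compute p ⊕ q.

p ⊕ q = min(1, 0.108 + 0.178) = min(1, 0.286) = 0.286
For comparison, the Gödel t-conorm max(x, y) would give 0.178.

0.286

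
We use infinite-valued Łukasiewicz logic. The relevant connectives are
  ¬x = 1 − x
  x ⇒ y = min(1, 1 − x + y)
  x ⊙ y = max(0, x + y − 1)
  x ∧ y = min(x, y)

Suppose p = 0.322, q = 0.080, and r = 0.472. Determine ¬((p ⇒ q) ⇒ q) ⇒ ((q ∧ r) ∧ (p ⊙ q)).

0.322

p ⇒ q = min(1, 1 − 0.322 + 0.080) = min(1, 0.758) = 0.758
(p ⇒ q) ⇒ q = min(1, 1 − 0.758 + 0.080) = min(1, 0.322) = 0.322
¬((p ⇒ q) ⇒ q) = 1 − 0.322 = 0.678
q ∧ r = min(0.080, 0.472) = 0.080
p ⊙ q = max(0, 0.322 + 0.080 − 1) = max(0, -0.598) = 0.000
(q ∧ r) ∧ (p ⊙ q) = min(0.080, 0.000) = 0.000
¬((p ⇒ q) ⇒ q) ⇒ ((q ∧ r) ∧ (p ⊙ q)) = min(1, 1 − 0.678 + 0.000) = min(1, 0.322) = 0.322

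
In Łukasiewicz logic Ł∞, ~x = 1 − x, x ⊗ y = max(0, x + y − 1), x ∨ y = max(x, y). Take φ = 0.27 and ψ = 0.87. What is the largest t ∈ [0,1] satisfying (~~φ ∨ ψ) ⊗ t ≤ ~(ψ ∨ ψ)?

~φ = 1 − 0.27 = 0.73
~~φ = 1 − 0.73 = 0.27
~~φ ∨ ψ = max(0.27, 0.87) = 0.87
So the left factor is ~~φ ∨ ψ = 0.87.
ψ ∨ ψ = max(0.87, 0.87) = 0.87
~(ψ ∨ ψ) = 1 − 0.87 = 0.13
So the right-hand bound is ~(ψ ∨ ψ) = 0.13.
The residuum of the Łukasiewicz t-norm gives the supremum: min(1, 1 − 0.87 + 0.13).
1 − 0.87 + 0.13 = 0.26, so t = min(1, 0.26) = 0.26.
Check: 0.87 ⊗ 0.26 = max(0, 0.13) = 0.13 ≤ 0.13.

0.26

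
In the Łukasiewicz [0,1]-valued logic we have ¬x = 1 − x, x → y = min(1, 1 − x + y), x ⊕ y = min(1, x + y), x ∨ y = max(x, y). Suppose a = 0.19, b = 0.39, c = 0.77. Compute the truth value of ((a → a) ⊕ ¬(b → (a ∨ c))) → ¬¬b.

0.39

a → a = min(1, 1 − 0.19 + 0.19) = min(1, 1.00) = 1.00
a ∨ c = max(0.19, 0.77) = 0.77
b → (a ∨ c) = min(1, 1 − 0.39 + 0.77) = min(1, 1.38) = 1.00
¬(b → (a ∨ c)) = 1 − 1.00 = 0.00
(a → a) ⊕ ¬(b → (a ∨ c)) = min(1, 1.00 + 0.00) = min(1, 1.00) = 1.00
¬b = 1 − 0.39 = 0.61
¬¬b = 1 − 0.61 = 0.39
((a → a) ⊕ ¬(b → (a ∨ c))) → ¬¬b = min(1, 1 − 1.00 + 0.39) = min(1, 0.39) = 0.39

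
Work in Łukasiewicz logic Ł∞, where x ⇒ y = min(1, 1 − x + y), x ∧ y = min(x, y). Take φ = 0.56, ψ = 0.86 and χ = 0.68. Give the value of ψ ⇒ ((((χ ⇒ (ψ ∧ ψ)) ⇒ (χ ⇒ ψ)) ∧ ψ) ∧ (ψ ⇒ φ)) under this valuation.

ψ ∧ ψ = min(0.86, 0.86) = 0.86
χ ⇒ (ψ ∧ ψ) = min(1, 1 − 0.68 + 0.86) = min(1, 1.18) = 1.00
χ ⇒ ψ = min(1, 1 − 0.68 + 0.86) = min(1, 1.18) = 1.00
(χ ⇒ (ψ ∧ ψ)) ⇒ (χ ⇒ ψ) = min(1, 1 − 1.00 + 1.00) = min(1, 1.00) = 1.00
((χ ⇒ (ψ ∧ ψ)) ⇒ (χ ⇒ ψ)) ∧ ψ = min(1.00, 0.86) = 0.86
ψ ⇒ φ = min(1, 1 − 0.86 + 0.56) = min(1, 0.70) = 0.70
(((χ ⇒ (ψ ∧ ψ)) ⇒ (χ ⇒ ψ)) ∧ ψ) ∧ (ψ ⇒ φ) = min(0.86, 0.70) = 0.70
ψ ⇒ ((((χ ⇒ (ψ ∧ ψ)) ⇒ (χ ⇒ ψ)) ∧ ψ) ∧ (ψ ⇒ φ)) = min(1, 1 − 0.86 + 0.70) = min(1, 0.84) = 0.84

0.84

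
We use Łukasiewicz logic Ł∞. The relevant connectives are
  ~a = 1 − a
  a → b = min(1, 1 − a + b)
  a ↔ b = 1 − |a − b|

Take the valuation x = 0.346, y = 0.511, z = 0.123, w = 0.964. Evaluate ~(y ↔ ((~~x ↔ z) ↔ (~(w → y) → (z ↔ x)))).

~x = 1 − 0.346 = 0.654
~~x = 1 − 0.654 = 0.346
~~x ↔ z = 1 − |0.346 − 0.123| = 1 − 0.223 = 0.777
w → y = min(1, 1 − 0.964 + 0.511) = min(1, 0.547) = 0.547
~(w → y) = 1 − 0.547 = 0.453
z ↔ x = 1 − |0.123 − 0.346| = 1 − 0.223 = 0.777
~(w → y) → (z ↔ x) = min(1, 1 − 0.453 + 0.777) = min(1, 1.324) = 1.000
(~~x ↔ z) ↔ (~(w → y) → (z ↔ x)) = 1 − |0.777 − 1.000| = 1 − 0.223 = 0.777
y ↔ ((~~x ↔ z) ↔ (~(w → y) → (z ↔ x))) = 1 − |0.511 − 0.777| = 1 − 0.266 = 0.734
~(y ↔ ((~~x ↔ z) ↔ (~(w → y) → (z ↔ x)))) = 1 − 0.734 = 0.266

0.266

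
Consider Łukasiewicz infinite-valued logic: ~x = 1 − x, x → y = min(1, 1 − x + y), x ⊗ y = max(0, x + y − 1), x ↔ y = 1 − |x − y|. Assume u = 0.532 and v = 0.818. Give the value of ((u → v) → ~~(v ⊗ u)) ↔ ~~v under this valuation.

u → v = min(1, 1 − 0.532 + 0.818) = min(1, 1.286) = 1.000
v ⊗ u = max(0, 0.818 + 0.532 − 1) = max(0, 0.350) = 0.350
~(v ⊗ u) = 1 − 0.350 = 0.650
~~(v ⊗ u) = 1 − 0.650 = 0.350
(u → v) → ~~(v ⊗ u) = min(1, 1 − 1.000 + 0.350) = min(1, 0.350) = 0.350
~v = 1 − 0.818 = 0.182
~~v = 1 − 0.182 = 0.818
((u → v) → ~~(v ⊗ u)) ↔ ~~v = 1 − |0.350 − 0.818| = 1 − 0.468 = 0.532

0.532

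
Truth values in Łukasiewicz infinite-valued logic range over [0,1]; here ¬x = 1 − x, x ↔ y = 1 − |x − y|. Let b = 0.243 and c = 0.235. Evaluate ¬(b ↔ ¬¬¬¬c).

0.008

¬c = 1 − 0.235 = 0.765
¬¬c = 1 − 0.765 = 0.235
¬¬¬c = 1 − 0.235 = 0.765
¬¬¬¬c = 1 − 0.765 = 0.235
b ↔ ¬¬¬¬c = 1 − |0.243 − 0.235| = 1 − 0.008 = 0.992
¬(b ↔ ¬¬¬¬c) = 1 − 0.992 = 0.008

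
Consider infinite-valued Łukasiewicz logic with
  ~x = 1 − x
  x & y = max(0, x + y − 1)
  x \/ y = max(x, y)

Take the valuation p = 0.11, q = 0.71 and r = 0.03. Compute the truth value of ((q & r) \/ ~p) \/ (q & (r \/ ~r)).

0.89

q & r = max(0, 0.71 + 0.03 − 1) = max(0, -0.26) = 0.00
~p = 1 − 0.11 = 0.89
(q & r) \/ ~p = max(0.00, 0.89) = 0.89
~r = 1 − 0.03 = 0.97
r \/ ~r = max(0.03, 0.97) = 0.97
q & (r \/ ~r) = max(0, 0.71 + 0.97 − 1) = max(0, 0.68) = 0.68
((q & r) \/ ~p) \/ (q & (r \/ ~r)) = max(0.89, 0.68) = 0.89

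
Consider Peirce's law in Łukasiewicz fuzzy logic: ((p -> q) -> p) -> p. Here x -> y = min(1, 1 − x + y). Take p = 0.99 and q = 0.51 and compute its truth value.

p -> q = min(1, 1 − 0.99 + 0.51) = min(1, 0.52) = 0.52
(p -> q) -> p = min(1, 1 − 0.52 + 0.99) = min(1, 1.47) = 1.00
((p -> q) -> p) -> p = min(1, 1 − 1.00 + 0.99) = min(1, 0.99) = 0.99
(The value 0.99 < 1 shows this instance is not satisfied; not a Ł∞-tautology in general.)

0.99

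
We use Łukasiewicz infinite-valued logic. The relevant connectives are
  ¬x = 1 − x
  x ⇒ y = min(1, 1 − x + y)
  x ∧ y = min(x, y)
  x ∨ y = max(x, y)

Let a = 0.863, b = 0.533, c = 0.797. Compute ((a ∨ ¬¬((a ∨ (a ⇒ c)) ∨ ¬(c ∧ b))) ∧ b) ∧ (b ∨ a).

a ⇒ c = min(1, 1 − 0.863 + 0.797) = min(1, 0.934) = 0.934
a ∨ (a ⇒ c) = max(0.863, 0.934) = 0.934
c ∧ b = min(0.797, 0.533) = 0.533
¬(c ∧ b) = 1 − 0.533 = 0.467
(a ∨ (a ⇒ c)) ∨ ¬(c ∧ b) = max(0.934, 0.467) = 0.934
¬((a ∨ (a ⇒ c)) ∨ ¬(c ∧ b)) = 1 − 0.934 = 0.066
¬¬((a ∨ (a ⇒ c)) ∨ ¬(c ∧ b)) = 1 − 0.066 = 0.934
a ∨ ¬¬((a ∨ (a ⇒ c)) ∨ ¬(c ∧ b)) = max(0.863, 0.934) = 0.934
(a ∨ ¬¬((a ∨ (a ⇒ c)) ∨ ¬(c ∧ b))) ∧ b = min(0.934, 0.533) = 0.533
b ∨ a = max(0.533, 0.863) = 0.863
((a ∨ ¬¬((a ∨ (a ⇒ c)) ∨ ¬(c ∧ b))) ∧ b) ∧ (b ∨ a) = min(0.533, 0.863) = 0.533

0.533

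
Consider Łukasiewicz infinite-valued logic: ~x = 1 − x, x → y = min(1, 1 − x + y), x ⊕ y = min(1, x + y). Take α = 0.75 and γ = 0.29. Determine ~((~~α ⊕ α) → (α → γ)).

0.46

~α = 1 − 0.75 = 0.25
~~α = 1 − 0.25 = 0.75
~~α ⊕ α = min(1, 0.75 + 0.75) = min(1, 1.50) = 1.00
α → γ = min(1, 1 − 0.75 + 0.29) = min(1, 0.54) = 0.54
(~~α ⊕ α) → (α → γ) = min(1, 1 − 1.00 + 0.54) = min(1, 0.54) = 0.54
~((~~α ⊕ α) → (α → γ)) = 1 − 0.54 = 0.46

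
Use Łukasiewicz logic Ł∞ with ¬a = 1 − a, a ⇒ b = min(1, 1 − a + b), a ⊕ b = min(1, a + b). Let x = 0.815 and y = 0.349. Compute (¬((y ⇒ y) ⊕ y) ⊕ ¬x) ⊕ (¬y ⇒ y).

y ⇒ y = min(1, 1 − 0.349 + 0.349) = min(1, 1.000) = 1.000
(y ⇒ y) ⊕ y = min(1, 1.000 + 0.349) = min(1, 1.349) = 1.000
¬((y ⇒ y) ⊕ y) = 1 − 1.000 = 0.000
¬x = 1 − 0.815 = 0.185
¬((y ⇒ y) ⊕ y) ⊕ ¬x = min(1, 0.000 + 0.185) = min(1, 0.185) = 0.185
¬y = 1 − 0.349 = 0.651
¬y ⇒ y = min(1, 1 − 0.651 + 0.349) = min(1, 0.698) = 0.698
(¬((y ⇒ y) ⊕ y) ⊕ ¬x) ⊕ (¬y ⇒ y) = min(1, 0.185 + 0.698) = min(1, 0.883) = 0.883

0.883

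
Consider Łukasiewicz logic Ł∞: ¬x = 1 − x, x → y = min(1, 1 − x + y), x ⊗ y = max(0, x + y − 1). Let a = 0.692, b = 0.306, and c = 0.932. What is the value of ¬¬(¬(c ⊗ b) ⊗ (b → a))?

c ⊗ b = max(0, 0.932 + 0.306 − 1) = max(0, 0.238) = 0.238
¬(c ⊗ b) = 1 − 0.238 = 0.762
b → a = min(1, 1 − 0.306 + 0.692) = min(1, 1.386) = 1.000
¬(c ⊗ b) ⊗ (b → a) = max(0, 0.762 + 1.000 − 1) = max(0, 0.762) = 0.762
¬(¬(c ⊗ b) ⊗ (b → a)) = 1 − 0.762 = 0.238
¬¬(¬(c ⊗ b) ⊗ (b → a)) = 1 − 0.238 = 0.762

0.762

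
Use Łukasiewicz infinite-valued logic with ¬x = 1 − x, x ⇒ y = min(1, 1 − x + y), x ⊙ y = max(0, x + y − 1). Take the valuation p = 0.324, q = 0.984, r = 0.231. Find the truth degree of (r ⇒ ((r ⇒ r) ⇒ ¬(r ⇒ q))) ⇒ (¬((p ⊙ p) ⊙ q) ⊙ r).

0.462

r ⇒ r = min(1, 1 − 0.231 + 0.231) = min(1, 1.000) = 1.000
r ⇒ q = min(1, 1 − 0.231 + 0.984) = min(1, 1.753) = 1.000
¬(r ⇒ q) = 1 − 1.000 = 0.000
(r ⇒ r) ⇒ ¬(r ⇒ q) = min(1, 1 − 1.000 + 0.000) = min(1, 0.000) = 0.000
r ⇒ ((r ⇒ r) ⇒ ¬(r ⇒ q)) = min(1, 1 − 0.231 + 0.000) = min(1, 0.769) = 0.769
p ⊙ p = max(0, 0.324 + 0.324 − 1) = max(0, -0.352) = 0.000
(p ⊙ p) ⊙ q = max(0, 0.000 + 0.984 − 1) = max(0, -0.016) = 0.000
¬((p ⊙ p) ⊙ q) = 1 − 0.000 = 1.000
¬((p ⊙ p) ⊙ q) ⊙ r = max(0, 1.000 + 0.231 − 1) = max(0, 0.231) = 0.231
(r ⇒ ((r ⇒ r) ⇒ ¬(r ⇒ q))) ⇒ (¬((p ⊙ p) ⊙ q) ⊙ r) = min(1, 1 − 0.769 + 0.231) = min(1, 0.462) = 0.462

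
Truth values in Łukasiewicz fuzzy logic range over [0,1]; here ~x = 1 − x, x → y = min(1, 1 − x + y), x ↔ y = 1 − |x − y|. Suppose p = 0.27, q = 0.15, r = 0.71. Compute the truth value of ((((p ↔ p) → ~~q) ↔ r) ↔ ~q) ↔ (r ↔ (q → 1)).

0.88

p ↔ p = 1 − |0.27 − 0.27| = 1 − 0.00 = 1.00
~q = 1 − 0.15 = 0.85
~~q = 1 − 0.85 = 0.15
(p ↔ p) → ~~q = min(1, 1 − 1.00 + 0.15) = min(1, 0.15) = 0.15
((p ↔ p) → ~~q) ↔ r = 1 − |0.15 − 0.71| = 1 − 0.56 = 0.44
(((p ↔ p) → ~~q) ↔ r) ↔ ~q = 1 − |0.44 − 0.85| = 1 − 0.41 = 0.59
q → 1 = min(1, 1 − 0.15 + 1.00) = min(1, 1.85) = 1.00
r ↔ (q → 1) = 1 − |0.71 − 1.00| = 1 − 0.29 = 0.71
((((p ↔ p) → ~~q) ↔ r) ↔ ~q) ↔ (r ↔ (q → 1)) = 1 − |0.59 − 0.71| = 1 − 0.12 = 0.88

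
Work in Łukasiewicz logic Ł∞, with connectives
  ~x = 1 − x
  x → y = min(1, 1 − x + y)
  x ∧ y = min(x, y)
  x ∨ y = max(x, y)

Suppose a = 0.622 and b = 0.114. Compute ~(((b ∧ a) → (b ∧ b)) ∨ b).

b ∧ a = min(0.114, 0.622) = 0.114
b ∧ b = min(0.114, 0.114) = 0.114
(b ∧ a) → (b ∧ b) = min(1, 1 − 0.114 + 0.114) = min(1, 1.000) = 1.000
((b ∧ a) → (b ∧ b)) ∨ b = max(1.000, 0.114) = 1.000
~(((b ∧ a) → (b ∧ b)) ∨ b) = 1 − 1.000 = 0.000

0.000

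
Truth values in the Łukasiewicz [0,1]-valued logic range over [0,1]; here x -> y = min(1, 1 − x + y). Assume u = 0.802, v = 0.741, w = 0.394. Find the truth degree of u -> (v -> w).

0.851

v -> w = min(1, 1 − 0.741 + 0.394) = min(1, 0.653) = 0.653
u -> (v -> w) = min(1, 1 − 0.802 + 0.653) = min(1, 0.851) = 0.851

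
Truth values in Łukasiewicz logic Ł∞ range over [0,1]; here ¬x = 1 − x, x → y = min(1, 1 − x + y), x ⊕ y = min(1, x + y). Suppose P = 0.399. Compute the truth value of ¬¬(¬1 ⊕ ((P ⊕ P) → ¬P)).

¬1 = 1 − 1.000 = 0.000
P ⊕ P = min(1, 0.399 + 0.399) = min(1, 0.798) = 0.798
¬P = 1 − 0.399 = 0.601
(P ⊕ P) → ¬P = min(1, 1 − 0.798 + 0.601) = min(1, 0.803) = 0.803
¬1 ⊕ ((P ⊕ P) → ¬P) = min(1, 0.000 + 0.803) = min(1, 0.803) = 0.803
¬(¬1 ⊕ ((P ⊕ P) → ¬P)) = 1 − 0.803 = 0.197
¬¬(¬1 ⊕ ((P ⊕ P) → ¬P)) = 1 − 0.197 = 0.803

0.803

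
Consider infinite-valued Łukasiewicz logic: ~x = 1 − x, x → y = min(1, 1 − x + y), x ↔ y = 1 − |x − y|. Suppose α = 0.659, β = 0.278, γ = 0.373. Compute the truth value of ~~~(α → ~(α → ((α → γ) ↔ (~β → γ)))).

α → γ = min(1, 1 − 0.659 + 0.373) = min(1, 0.714) = 0.714
~β = 1 − 0.278 = 0.722
~β → γ = min(1, 1 − 0.722 + 0.373) = min(1, 0.651) = 0.651
(α → γ) ↔ (~β → γ) = 1 − |0.714 − 0.651| = 1 − 0.063 = 0.937
α → ((α → γ) ↔ (~β → γ)) = min(1, 1 − 0.659 + 0.937) = min(1, 1.278) = 1.000
~(α → ((α → γ) ↔ (~β → γ))) = 1 − 1.000 = 0.000
α → ~(α → ((α → γ) ↔ (~β → γ))) = min(1, 1 − 0.659 + 0.000) = min(1, 0.341) = 0.341
~(α → ~(α → ((α → γ) ↔ (~β → γ)))) = 1 − 0.341 = 0.659
~~(α → ~(α → ((α → γ) ↔ (~β → γ)))) = 1 − 0.659 = 0.341
~~~(α → ~(α → ((α → γ) ↔ (~β → γ)))) = 1 − 0.341 = 0.659

0.659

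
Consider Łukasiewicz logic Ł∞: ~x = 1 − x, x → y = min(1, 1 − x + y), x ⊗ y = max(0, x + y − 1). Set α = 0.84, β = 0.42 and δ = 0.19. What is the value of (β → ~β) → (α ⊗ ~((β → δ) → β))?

0.19

~β = 1 − 0.42 = 0.58
β → ~β = min(1, 1 − 0.42 + 0.58) = min(1, 1.16) = 1.00
β → δ = min(1, 1 − 0.42 + 0.19) = min(1, 0.77) = 0.77
(β → δ) → β = min(1, 1 − 0.77 + 0.42) = min(1, 0.65) = 0.65
~((β → δ) → β) = 1 − 0.65 = 0.35
α ⊗ ~((β → δ) → β) = max(0, 0.84 + 0.35 − 1) = max(0, 0.19) = 0.19
(β → ~β) → (α ⊗ ~((β → δ) → β)) = min(1, 1 − 1.00 + 0.19) = min(1, 0.19) = 0.19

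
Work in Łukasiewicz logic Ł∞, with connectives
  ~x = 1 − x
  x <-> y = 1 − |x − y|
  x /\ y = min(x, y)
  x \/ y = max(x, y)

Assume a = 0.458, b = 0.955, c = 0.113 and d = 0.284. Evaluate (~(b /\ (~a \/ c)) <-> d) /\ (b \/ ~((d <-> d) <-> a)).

~a = 1 − 0.458 = 0.542
~a \/ c = max(0.542, 0.113) = 0.542
b /\ (~a \/ c) = min(0.955, 0.542) = 0.542
~(b /\ (~a \/ c)) = 1 − 0.542 = 0.458
~(b /\ (~a \/ c)) <-> d = 1 − |0.458 − 0.284| = 1 − 0.174 = 0.826
d <-> d = 1 − |0.284 − 0.284| = 1 − 0.000 = 1.000
(d <-> d) <-> a = 1 − |1.000 − 0.458| = 1 − 0.542 = 0.458
~((d <-> d) <-> a) = 1 − 0.458 = 0.542
b \/ ~((d <-> d) <-> a) = max(0.955, 0.542) = 0.955
(~(b /\ (~a \/ c)) <-> d) /\ (b \/ ~((d <-> d) <-> a)) = min(0.826, 0.955) = 0.826

0.826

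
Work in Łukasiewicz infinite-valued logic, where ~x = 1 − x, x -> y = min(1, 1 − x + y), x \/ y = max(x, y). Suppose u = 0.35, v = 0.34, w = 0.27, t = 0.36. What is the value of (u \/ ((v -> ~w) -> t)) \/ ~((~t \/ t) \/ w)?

0.36

~w = 1 − 0.27 = 0.73
v -> ~w = min(1, 1 − 0.34 + 0.73) = min(1, 1.39) = 1.00
(v -> ~w) -> t = min(1, 1 − 1.00 + 0.36) = min(1, 0.36) = 0.36
u \/ ((v -> ~w) -> t) = max(0.35, 0.36) = 0.36
~t = 1 − 0.36 = 0.64
~t \/ t = max(0.64, 0.36) = 0.64
(~t \/ t) \/ w = max(0.64, 0.27) = 0.64
~((~t \/ t) \/ w) = 1 − 0.64 = 0.36
(u \/ ((v -> ~w) -> t)) \/ ~((~t \/ t) \/ w) = max(0.36, 0.36) = 0.36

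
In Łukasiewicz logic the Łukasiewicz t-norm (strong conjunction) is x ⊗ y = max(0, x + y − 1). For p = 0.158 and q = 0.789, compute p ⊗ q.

p ⊗ q = max(0, 0.158 + 0.789 − 1) = max(0, -0.053) = 0.000
For comparison, the Gödel (minimum) t-norm min(x, y) would give 0.158.

0.000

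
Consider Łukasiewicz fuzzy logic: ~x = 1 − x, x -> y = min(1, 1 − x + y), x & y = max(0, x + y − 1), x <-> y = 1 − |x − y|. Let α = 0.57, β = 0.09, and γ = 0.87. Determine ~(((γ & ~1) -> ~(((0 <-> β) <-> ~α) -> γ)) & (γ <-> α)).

0.30

~1 = 1 − 1.00 = 0.00
γ & ~1 = max(0, 0.87 + 0.00 − 1) = max(0, -0.13) = 0.00
0 <-> β = 1 − |0.00 − 0.09| = 1 − 0.09 = 0.91
~α = 1 − 0.57 = 0.43
(0 <-> β) <-> ~α = 1 − |0.91 − 0.43| = 1 − 0.48 = 0.52
((0 <-> β) <-> ~α) -> γ = min(1, 1 − 0.52 + 0.87) = min(1, 1.35) = 1.00
~(((0 <-> β) <-> ~α) -> γ) = 1 − 1.00 = 0.00
(γ & ~1) -> ~(((0 <-> β) <-> ~α) -> γ) = min(1, 1 − 0.00 + 0.00) = min(1, 1.00) = 1.00
γ <-> α = 1 − |0.87 − 0.57| = 1 − 0.30 = 0.70
((γ & ~1) -> ~(((0 <-> β) <-> ~α) -> γ)) & (γ <-> α) = max(0, 1.00 + 0.70 − 1) = max(0, 0.70) = 0.70
~(((γ & ~1) -> ~(((0 <-> β) <-> ~α) -> γ)) & (γ <-> α)) = 1 − 0.70 = 0.30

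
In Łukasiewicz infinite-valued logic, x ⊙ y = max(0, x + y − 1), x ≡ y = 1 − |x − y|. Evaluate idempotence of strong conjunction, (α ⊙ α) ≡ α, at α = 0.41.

α ⊙ α = max(0, 0.41 + 0.41 − 1) = max(0, -0.18) = 0.00
(α ⊙ α) ≡ α = 1 − |0.00 − 0.41| = 1 − 0.41 = 0.59
(The value 0.59 < 1 shows this instance is not satisfied; fails in Ł∞ since a ⊗ a = max(0, 2a−1) ≠ a in general.)

0.59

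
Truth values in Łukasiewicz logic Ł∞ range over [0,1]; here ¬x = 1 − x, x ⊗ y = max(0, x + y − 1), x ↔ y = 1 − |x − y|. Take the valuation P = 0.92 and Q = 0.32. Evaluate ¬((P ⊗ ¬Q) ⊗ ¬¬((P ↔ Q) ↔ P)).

¬Q = 1 − 0.32 = 0.68
P ⊗ ¬Q = max(0, 0.92 + 0.68 − 1) = max(0, 0.60) = 0.60
P ↔ Q = 1 − |0.92 − 0.32| = 1 − 0.60 = 0.40
(P ↔ Q) ↔ P = 1 − |0.40 − 0.92| = 1 − 0.52 = 0.48
¬((P ↔ Q) ↔ P) = 1 − 0.48 = 0.52
¬¬((P ↔ Q) ↔ P) = 1 − 0.52 = 0.48
(P ⊗ ¬Q) ⊗ ¬¬((P ↔ Q) ↔ P) = max(0, 0.60 + 0.48 − 1) = max(0, 0.08) = 0.08
¬((P ⊗ ¬Q) ⊗ ¬¬((P ↔ Q) ↔ P)) = 1 − 0.08 = 0.92

0.92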